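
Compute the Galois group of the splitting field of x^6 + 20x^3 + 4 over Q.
The polynomial f is an irreducible sextic over Q, so G = Gal(f/Q) is one of the 16 transitive subgroups 6T1, ..., 6T16 of S_6. The discriminant of f is 660451885056, which is not a perfect square, so G is not contained in A_6. The transitive groups of degree 6 not contained in A_6 are: C_6 (6T1, order 6), S_3 (6T2, order 6), D_6 (6T3, order 12), C_3 x S_3 (6T5, order 18), A_4 x C_2 (6T6, order 24), S_4 (6T8, order 24), S_3 x S_3 (6T9, order 36), S_4 x C_2 (6T11, order 48), (S_3 x S_3) : C_2 (6T13, order 72), PGL(2,5) (6T14, order 120), S_6 (6T16, order 720). By Dedekind's theorem, for a prime p not dividing disc(f) the degrees of the irreducible factors of f mod p form the cycle type of an element of G. Factoring f modulo the 14 such primes p <= 53 (skipping 2, 3, which divide the discriminant), each new pattern first appears at: mod 5: f = (x + 1)(x + 4)(x^2 + x + 1)(x^2 + 4x + 1), pattern 2+2+1+1; mod 7: f = (x^6 + 6x^3 + 4), pattern 6; mod 19: f = (x + 5)(x + 16)(x + 17)(x^3 + 9), pattern 3+1+1+1; mod 31: f = (x^2 + 3x + 18)(x^2 + 13x + 28)(x^2 + 15x + 16), pattern 2+2+2; mod 43: f = (x^3 + 25)(x^3 + 38), pattern 3+3. No other pattern occurs in this range, so the set of observed cycle types is {2+2+1+1, 6, 3+1+1+1, 2+2+2, 3+3}. The candidates containing elements of all these cycle types are S_3 x S_3 (6T9) of order 36, (S_3 x S_3) : C_2 (6T13) of order 72, S_6 (6T16) of order 720; the others are excluded. The observed types are precisely the cycle types that occur in S_3 x S_3 (6T9) (apart from the identity). Each of the other remaining candidates has further cycle types, and by the Chebotarev density theorem the matching factorization patterns would occur for a proportion of primes equal to their share of the group: (S_3 x S_3) : C_2 (6T13) additionally contains elements of type 4+2, 3+2+1, 2+1+1+1+1 (36 of its 72 elements, about 50% of primes); S_6 (6T16) additionally contains elements of type 5+1, 4+2, 4+1+1, 3+2+1, 2+1+1+1+1 (459 of its 720 elements, about 64% of primes). None of the 14 primes tested shows any such pattern (for each of these groups the chance of that is below 10^-4), which rules them out. Hence G = S_3 x S_3 (6T9), of order 36.

S_3 x S_3, the direct product S_3 x S_3 in its degree-6 action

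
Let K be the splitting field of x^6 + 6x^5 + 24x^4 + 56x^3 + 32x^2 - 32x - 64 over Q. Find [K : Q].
24

The degree of the splitting field over Q equals the order of the Galois group, so first determine the group. The polynomial f is an irreducible sextic over Q, so G = Gal(f/Q) is one of the 16 transitive subgroups 6T1, ..., 6T16 of S_6. The discriminant of f is 870211913777152, which is not a perfect square, so G is not contained in A_6. The transitive groups of degree 6 not contained in A_6 are: C_6 (6T1, order 6), S_3 (6T2, order 6), D_6 (6T3, order 12), C_3 x S_3 (6T5, order 18), A_4 x C_2 (6T6, order 24), S_4 (6T8, order 24), S_3 x S_3 (6T9, order 36), S_4 x C_2 (6T11, order 48), (S_3 x S_3) : C_2 (6T13, order 72), PGL(2,5) (6T14, order 120), S_6 (6T16, order 720). By Dedekind's theorem, for a prime p not dividing disc(f) the degrees of the irreducible factors of f mod p form the cycle type of an element of G. Factoring f modulo the 22 such primes p <= 89 (skipping 2, 37, which divide the discriminant), each new pattern first appears at: mod 3: f = (x^3 + x^2 + x + 2)(x^3 + 2x^2 + 1), pattern 3+3; mod 5: f = (x^2 + 2)(x^2 + 2x + 3)(x^2 + 4x + 1), pattern 2+2+2; mod 17: f = (x + 4)(x + 15)(x^4 + 4x^3 + 7x^2 + 6x + 8), pattern 4+1+1; mod 67: f = (x + 10)(x + 59)(x^2 + 2x + 26)(x^2 + 2x + 66), pattern 2+2+1+1. No other pattern occurs in this range, so the set of observed cycle types is {3+3, 2+2+2, 4+1+1, 2+2+1+1}. The candidates containing elements of all these cycle types are S_4 (6T8) of order 24, S_4 x C_2 (6T11) of order 48, PGL(2,5) (6T14) of order 120, S_6 (6T16) of order 720; the others are excluded. The observed types are precisely the cycle types that occur in S_4 (6T8) (apart from the identity). Each of the other remaining candidates has further cycle types, and by the Chebotarev density theorem the matching factorization patterns would occur for a proportion of primes equal to their share of the group: S_4 x C_2 (6T11) additionally contains elements of type 6, 4+2, 2+1+1+1+1 (17 of its 48 elements, about 35% of primes); PGL(2,5) (6T14) additionally contains elements of type 6, 5+1 (44 of its 120 elements, about 37% of primes); S_6 (6T16) additionally contains elements of type 6, 5+1, 4+2, 3+2+1, 3+1+1+1, 2+1+1+1+1 (529 of its 720 elements, about 73% of primes). None of the 22 primes tested shows any such pattern (for each of these groups the chance of that is below 10^-4), which rules them out. Hence G = S_4 (6T8), of order 24. The Galois group S_4 (6T8) has order 24, so the splitting field has degree 24 over Q.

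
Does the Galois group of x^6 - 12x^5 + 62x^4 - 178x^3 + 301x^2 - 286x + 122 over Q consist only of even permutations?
No

The polynomial is irreducible of degree 6 over Q. Its discriminant is -187648, which is not a perfect square. A Galois group lies in the alternating group exactly when the discriminant is a square in Q, so the Galois group ((S_3 x S_3) : C_2) is not contained in A_6.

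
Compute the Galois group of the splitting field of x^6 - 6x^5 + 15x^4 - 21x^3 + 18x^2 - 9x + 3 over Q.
C_6

The polynomial f is an irreducible sextic over Q, so G = Gal(f/Q) is one of the 16 transitive subgroups 6T1, ..., 6T16 of S_6. The discriminant of f is -19683, which is not a perfect square, so G is not contained in A_6. The transitive groups of degree 6 not contained in A_6 are: C_6 (6T1, order 6), S_3 (6T2, order 6), D_6 (6T3, order 12), C_3 x S_3 (6T5, order 18), A_4 x C_2 (6T6, order 24), S_4 (6T8, order 24), S_3 x S_3 (6T9, order 36), S_4 x C_2 (6T11, order 48), (S_3 x S_3) : C_2 (6T13, order 72), PGL(2,5) (6T14, order 120), S_6 (6T16, order 720). By Dedekind's theorem, for a prime p not dividing disc(f) the degrees of the irreducible factors of f mod p form the cycle type of an element of G. Factoring f modulo the 37 such primes p <= 163 (skipping 3, which divides the discriminant), each new pattern first appears at: mod 2: f = (x^6 + x^4 + x^3 + x + 1), pattern 6; mod 7: f = (x^3 + 4x^2 + 3x + 1)(x^3 + 4x^2 + 3x + 3), pattern 3+3; mod 17: f = (x^2 + 5x + 12)(x^2 + 11x + 6)(x^2 + 12x + 5), pattern 2+2+2; mod 19: f = (x + 3)(x + 4)(x + 5)(x + 8)(x + 15)(x + 16), pattern 1+1+1+1+1+1. No other pattern occurs in this range, so the set of observed cycle types is {6, 3+3, 2+2+2, 1+1+1+1+1+1}. The candidates containing elements of all these cycle types are C_6 (6T1) of order 6, D_6 (6T3) of order 12, C_3 x S_3 (6T5) of order 18, A_4 x C_2 (6T6) of order 24, S_3 x S_3 (6T9) of order 36, S_4 x C_2 (6T11) of order 48, (S_3 x S_3) : C_2 (6T13) of order 72, PGL(2,5) (6T14) of order 120, S_6 (6T16) of order 720; the others are excluded. The observed types are precisely the cycle types that occur in C_6 (6T1). Each of the other remaining candidates has further cycle types, and by the Chebotarev density theorem the matching factorization patterns would occur for a proportion of primes equal to their share of the group: D_6 (6T3) additionally contains elements of type 2+2+1+1 (3 of its 12 elements, about 25% of primes); C_3 x S_3 (6T5) additionally contains elements of type 3+1+1+1 (4 of its 18 elements, about 22% of primes); A_4 x C_2 (6T6) additionally contains elements of type 2+2+1+1, 2+1+1+1+1 (6 of its 24 elements, about 25% of primes); S_3 x S_3 (6T9) additionally contains elements of type 3+1+1+1, 2+2+1+1 (13 of its 36 elements, about 36% of primes); S_4 x C_2 (6T11) additionally contains elements of type 4+2, 4+1+1, 2+2+1+1, 2+1+1+1+1 (24 of its 48 elements, about 50% of primes); (S_3 x S_3) : C_2 (6T13) additionally contains elements of type 4+2, 3+2+1, 3+1+1+1, 2+2+1+1, 2+1+1+1+1 (49 of its 72 elements, about 68% of primes); PGL(2,5) (6T14) additionally contains elements of type 5+1, 4+1+1, 2+2+1+1 (69 of its 120 elements, about 58% of primes); S_6 (6T16) additionally contains elements of type 5+1, 4+2, 4+1+1, 3+2+1, 3+1+1+1, 2+2+1+1, 2+1+1+1+1 (544 of its 720 elements, about 76% of primes). None of the 37 primes tested shows any such pattern (for each of these groups the chance of that is below 10^-4), which rules them out. Hence G = C_6 (6T1), of order 6.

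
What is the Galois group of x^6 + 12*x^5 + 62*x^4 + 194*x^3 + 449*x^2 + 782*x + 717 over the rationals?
The polynomial f is an irreducible sextic over Q, so G = Gal(f/Q) is one of the 16 transitive subgroups 6T1, ..., 6T16 of S_6. The discriminant of f is -15635001708544, which is not a perfect square, so G is not contained in A_6. The transitive groups of degree 6 not contained in A_6 are: C_6 (6T1, order 6), S_3 (6T2, order 6), D_6 (6T3, order 12), C_3 x S_3 (6T5, order 18), A_4 x C_2 (6T6, order 24), S_4 (6T8, order 24), S_3 x S_3 (6T9, order 36), S_4 x C_2 (6T11, order 48), (S_3 x S_3) : C_2 (6T13, order 72), PGL(2,5) (6T14, order 120), S_6 (6T16, order 720). By Dedekind's theorem, for a prime p not dividing disc(f) the degrees of the irreducible factors of f mod p form the cycle type of an element of G. Factoring f modulo the 17 such primes p <= 67 (skipping 2, 31, which divide the discriminant), each new pattern first appears at: mod 3: f = (x)(x + 2)(x^4 + x^3 + 2x + 1), pattern 4+1+1; mod 5: f = (x^3 + x + 4)(x^3 + 2x^2 + x + 3), pattern 3+3; mod 7: f = (x^6 + 5x^5 + 6x^4 + 5x^3 + x^2 + 5x + 3), pattern 6; mod 11: f = (x^2 + 3)(x^2 + 4x + 7)(x^2 + 8x + 9), pattern 2+2+2; mod 13: f = (x^2 + 3x + 10)(x^4 + 9x^3 + 12x^2 + 3x + 8), pattern 4+2; mod 37: f = (x + 4)(x + 24)(x^2 + 10x + 11)(x^2 + 11x + 34), pattern 2+2+1+1; mod 47: f = (x + 14)(x + 33)(x + 34)(x + 44)(x^2 + 28x + 9), pattern 2+1+1+1+1. No other pattern occurs in this range, so the set of observed cycle types is {4+1+1, 3+3, 6, 2+2+2, 4+2, 2+2+1+1, 2+1+1+1+1}. The candidates containing elements of all these cycle types are S_4 x C_2 (6T11) of order 48, S_6 (6T16) of order 720; the others are excluded. The observed types are precisely the cycle types that occur in S_4 x C_2 (6T11) (apart from the identity). Each of the other remaining candidates has further cycle types, and by the Chebotarev density theorem the matching factorization patterns would occur for a proportion of primes equal to their share of the group: S_6 (6T16) additionally contains elements of type 5+1, 3+2+1, 3+1+1+1 (304 of its 720 elements, about 42% of primes). None of the 17 primes tested shows any such pattern (for each of these groups the chance of that is below 10^-4), which rules them out. Hence G = S_4 x C_2 (6T11), of order 48.

S_4 x C_2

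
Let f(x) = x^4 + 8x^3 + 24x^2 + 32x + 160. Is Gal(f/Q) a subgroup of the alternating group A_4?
The polynomial is irreducible of degree 4 over Q. Its discriminant is 764411904 = 27648^2, a perfect square. A Galois group lies in the alternating group exactly when the discriminant is a square in Q, so the Galois group (V_4) is contained in A_4.

Yes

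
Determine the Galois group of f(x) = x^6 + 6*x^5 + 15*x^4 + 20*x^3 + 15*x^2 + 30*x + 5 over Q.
A_6 (order 360)

The polynomial f is an irreducible sextic over Q, so G = Gal(f/Q) is one of the 16 transitive subgroups 6T1, ..., 6T16 of S_6. The discriminant of f is 746496000000 = 864000^2, a perfect square, so G is contained in A_6. The transitive groups of degree 6 contained in A_6 are: A_4 (6T4, order 12), S_4 (6T7, order 24), (C_3 x C_3) : C_4 (6T10, order 36), PSL(2,5) (6T12, order 60), A_6 (6T15, order 360). By Dedekind's theorem, for a prime p not dividing disc(f) the degrees of the irreducible factors of f mod p form the cycle type of an element of G. Factoring f modulo the 6 such primes p <= 23 (skipping 2, 3, 5, which divide the discriminant), each new pattern first appears at: mod 7: f = (x + 4)(x^5 + 2x^4 + 6x^2 + 5x + 3), pattern 5+1; mod 23: f = (x + 8)(x + 13)(x + 22)(x^3 + 9x^2 + 5x + 13), pattern 3+1+1+1. No other pattern occurs in this range, so the set of observed cycle types is {5+1, 3+1+1+1}. Among the candidates above, the only group containing elements of all these cycle types is A_6 (6T15) — each of A_4 (6T4), S_4 (6T7), (C_3 x C_3) : C_4 (6T10), PSL(2,5) (6T12) lacks at least one of them. Hence G = A_6 (6T15), of order 360.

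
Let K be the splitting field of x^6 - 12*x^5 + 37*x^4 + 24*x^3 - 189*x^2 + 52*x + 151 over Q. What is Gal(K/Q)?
The polynomial f is an irreducible sextic over Q, so G = Gal(f/Q) is one of the 16 transitive subgroups 6T1, ..., 6T16 of S_6. The discriminant of f is 870211913777152, which is not a perfect square, so G is not contained in A_6. The transitive groups of degree 6 not contained in A_6 are: C_6 (6T1, order 6), S_3 (6T2, order 6), D_6 (6T3, order 12), C_3 x S_3 (6T5, order 18), A_4 x C_2 (6T6, order 24), S_4 (6T8, order 24), S_3 x S_3 (6T9, order 36), S_4 x C_2 (6T11, order 48), (S_3 x S_3) : C_2 (6T13, order 72), PGL(2,5) (6T14, order 120), S_6 (6T16, order 720). By Dedekind's theorem, for a prime p not dividing disc(f) the degrees of the irreducible factors of f mod p form the cycle type of an element of G. Factoring f modulo the 23 such primes p <= 97 (skipping 2, 37, which divide the discriminant), each new pattern first appears at: mod 3: f = (x^3 + x^2 + 2)(x^3 + 2x^2 + 2x + 2), pattern 3+3; mod 5: f = (x^2 + x + 2)(x^2 + 3x + 4)(x^2 + 4x + 2), pattern 2+2+2; mod 67: f = (x + 3)(x + 4)(x + 28)(x + 35)(x + 59)(x + 60), pattern 1+1+1+1+1+1. No other pattern occurs in this range, so the set of observed cycle types is {3+3, 2+2+2, 1+1+1+1+1+1}. The candidates containing elements of all these cycle types are C_6 (6T1) of order 6, S_3 (6T2) of order 6, D_6 (6T3) of order 12, C_3 x S_3 (6T5) of order 18, A_4 x C_2 (6T6) of order 24, S_4 (6T8) of order 24, S_3 x S_3 (6T9) of order 36, S_4 x C_2 (6T11) of order 48, (S_3 x S_3) : C_2 (6T13) of order 72, PGL(2,5) (6T14) of order 120, S_6 (6T16) of order 720; the others are excluded. The observed types are precisely the cycle types that occur in S_3 (6T2). Each of the other remaining candidates has further cycle types, and by the Chebotarev density theorem the matching factorization patterns would occur for a proportion of primes equal to their share of the group: C_6 (6T1) additionally contains elements of type 6 (2 of its 6 elements, about 33% of primes); D_6 (6T3) additionally contains elements of type 6, 2+2+1+1 (5 of its 12 elements, about 42% of primes); C_3 x S_3 (6T5) additionally contains elements of type 6, 3+1+1+1 (10 of its 18 elements, about 56% of primes); A_4 x C_2 (6T6) additionally contains elements of type 6, 2+2+1+1, 2+1+1+1+1 (14 of its 24 elements, about 58% of primes); S_4 (6T8) additionally contains elements of type 4+1+1, 2+2+1+1 (9 of its 24 elements, about 38% of primes); S_3 x S_3 (6T9) additionally contains elements of type 6, 3+1+1+1, 2+2+1+1 (25 of its 36 elements, about 69% of primes); S_4 x C_2 (6T11) additionally contains elements of type 6, 4+2, 4+1+1, 2+2+1+1, 2+1+1+1+1 (32 of its 48 elements, about 67% of primes); (S_3 x S_3) : C_2 (6T13) additionally contains elements of type 6, 4+2, 3+2+1, 3+1+1+1, 2+2+1+1, 2+1+1+1+1 (61 of its 72 elements, about 85% of primes); PGL(2,5) (6T14) additionally contains elements of type 6, 5+1, 4+1+1, 2+2+1+1 (89 of its 120 elements, about 74% of primes); S_6 (6T16) additionally contains elements of type 6, 5+1, 4+2, 4+1+1, 3+2+1, 3+1+1+1, 2+2+1+1, 2+1+1+1+1 (664 of its 720 elements, about 92% of primes). None of the 23 primes tested shows any such pattern (for each of these groups the chance of that is below 10^-4), which rules them out. Hence G = S_3 (6T2), of order 6.

S_3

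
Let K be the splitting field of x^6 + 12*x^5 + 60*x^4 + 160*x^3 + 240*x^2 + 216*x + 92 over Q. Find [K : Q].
360

The degree of the splitting field over Q equals the order of the Galois group, so first determine the group. The polynomial f is an irreducible sextic over Q, so G = Gal(f/Q) is one of the 16 transitive subgroups 6T1, ..., 6T16 of S_6. The discriminant of f is 746496000000 = 864000^2, a perfect square, so G is contained in A_6. The transitive groups of degree 6 contained in A_6 are: A_4 (6T4, order 12), S_4 (6T7, order 24), (C_3 x C_3) : C_4 (6T10, order 36), PSL(2,5) (6T12, order 60), A_6 (6T15, order 360). By Dedekind's theorem, for a prime p not dividing disc(f) the degrees of the irreducible factors of f mod p form the cycle type of an element of G. Factoring f modulo the 6 such primes p <= 23 (skipping 2, 3, 5, which divide the discriminant), each new pattern first appears at: mod 7: f = (x + 5)(x^5 + 4x^3 + 2x + 3), pattern 5+1; mod 23: f = (x)(x + 9)(x + 14)(x^3 + 12x^2 + 3x + 5), pattern 3+1+1+1. No other pattern occurs in this range, so the set of observed cycle types is {5+1, 3+1+1+1}. Among the candidates above, the only group containing elements of all these cycle types is A_6 (6T15) — each of A_4 (6T4), S_4 (6T7), (C_3 x C_3) : C_4 (6T10), PSL(2,5) (6T12) lacks at least one of them. Hence G = A_6 (6T15), of order 360. The Galois group A_6 (6T15) has order 360, so the splitting field has degree 360 over Q.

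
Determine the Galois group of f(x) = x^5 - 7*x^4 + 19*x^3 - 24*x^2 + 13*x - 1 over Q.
The polynomial f is an irreducible quintic over Q, so G = Gal(f/Q) is a transitive subgroup of S_5: one of C_5 (5T1, order 5), D_5 (5T2, order 10), F_20 (5T3, order 20), A_5 (5T4, order 60) or S_5 (5T5, order 120). The discriminant of f is 2209 = 47^2, a perfect square, so G is contained in A_5. The transitive groups of degree 5 contained in A_5 are: C_5 (5T1, order 5), D_5 (5T2, order 10), A_5 (5T4, order 60). By Dedekind's theorem, for a prime p not dividing disc(f) the degrees of the irreducible factors of f mod p form the cycle type of an element of G. Factoring f modulo the 23 such primes p <= 89 (skipping 47, which divides the discriminant), each new pattern first appears at: mod 2: f = (x^5 + x^4 + x^3 + x + 1), pattern 5; mod 5: f = (x + 1)(x^2 + 3x + 4)(x^2 + 4x + 1), pattern 2+2+1; mod 83: f = (x + 5)(x + 39)(x + 53)(x + 72)(x + 73), pattern 1+1+1+1+1. No other pattern occurs in this range, so the set of observed cycle types is {5, 2+2+1, 1+1+1+1+1}. The candidates containing elements of all these cycle types are D_5 (5T2) of order 10, A_5 (5T4) of order 60; the others are excluded. The observed types are precisely the cycle types that occur in D_5 (5T2). Each of the other remaining candidates has further cycle types, and by the Chebotarev density theorem the matching factorization patterns would occur for a proportion of primes equal to their share of the group: A_5 (5T4) additionally contains elements of type 3+1+1 (20 of its 60 elements, about 33% of primes). None of the 23 primes tested shows any such pattern (for each of these groups the chance of that is below 10^-4), which rules them out. Hence G = D_5 (5T2), of order 10.

D_5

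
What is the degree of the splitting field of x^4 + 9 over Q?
The degree of the splitting field over Q equals the order of the Galois group, so first determine the group. The polynomial is an irreducible quartic over Q and its discriminant is 186624 = 432^2, a perfect square, so the Galois group is contained in A_4. The resolvent cubic y^3 - 36*y splits completely over Q, which gives the Klein four-group V_4. The Galois group V_4 (4T2) has order 4, so the splitting field has degree 4 over Q.

4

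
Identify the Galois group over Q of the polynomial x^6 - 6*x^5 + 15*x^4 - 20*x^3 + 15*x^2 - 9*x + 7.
The polynomial f is an irreducible sextic over Q, so G = Gal(f/Q) is one of the 16 transitive subgroups 6T1, ..., 6T16 of S_6. The discriminant of f is -9059283, which is not a perfect square, so G is not contained in A_6. The transitive groups of degree 6 not contained in A_6 are: C_6 (6T1, order 6), S_3 (6T2, order 6), D_6 (6T3, order 12), C_3 x S_3 (6T5, order 18), A_4 x C_2 (6T6, order 24), S_4 (6T8, order 24), S_3 x S_3 (6T9, order 36), S_4 x C_2 (6T11, order 48), (S_3 x S_3) : C_2 (6T13, order 72), PGL(2,5) (6T14, order 120), S_6 (6T16, order 720). By Dedekind's theorem, for a prime p not dividing disc(f) the degrees of the irreducible factors of f mod p form the cycle type of an element of G. Factoring f modulo the 28 such primes p <= 127 (skipping 3, 17, 43, which divide the discriminant), each new pattern first appears at: mod 2: f = (x^6 + x^4 + x^2 + x + 1), pattern 6; mod 7: f = (x)(x^2 + 2x + 3)(x^3 + 6x^2 + 4), pattern 3+2+1; mod 11: f = (x^2 + 7x + 5)(x^4 + 9x^3 + 2x^2 + 9x + 8), pattern 4+2; mod 13: f = (x + 2)(x + 7)(x^2 + x + 4)(x^2 + 10x + 5), pattern 2+2+1+1; mod 61: f = (x + 39)(x + 50)(x + 56)(x + 58)(x^2 + 35x + 14), pattern 2+1+1+1+1; mod 97: f = (x + 47)(x + 84)(x + 86)(x^3 + 68x^2 + 18x + 73), pattern 3+1+1+1; mod 113: f = (x^2 + 47x + 24)(x^2 + 66x + 38)(x^2 + 107x + 15), pattern 2+2+2; mod 127: f = (x^3 + 36x^2 + 31x + 41)(x^3 + 85x^2 + 99x + 90), pattern 3+3. No other pattern occurs in this range, so the set of observed cycle types is {6, 3+2+1, 4+2, 2+2+1+1, 2+1+1+1+1, 3+1+1+1, 2+2+2, 3+3}. The candidates containing elements of all these cycle types are (S_3 x S_3) : C_2 (6T13) of order 72, S_6 (6T16) of order 720; the others are excluded. The observed types are precisely the cycle types that occur in (S_3 x S_3) : C_2 (6T13) (apart from the identity). Each of the other remaining candidates has further cycle types, and by the Chebotarev density theorem the matching factorization patterns would occur for a proportion of primes equal to their share of the group: S_6 (6T16) additionally contains elements of type 5+1, 4+1+1 (234 of its 720 elements, about 32% of primes). None of the 28 primes tested shows any such pattern (for each of these groups the chance of that is below 10^-4), which rules them out. Hence G = (S_3 x S_3) : C_2 (6T13), of order 72.

(S_3 x S_3) : C_2 (order 72)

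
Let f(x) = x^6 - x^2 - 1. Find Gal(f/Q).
The polynomial f is an irreducible sextic over Q, so G = Gal(f/Q) is one of the 16 transitive subgroups 6T1, ..., 6T16 of S_6. The discriminant of f is 33856 = 184^2, a perfect square, so G is contained in A_6. The transitive groups of degree 6 contained in A_6 are: A_4 (6T4, order 12), S_4 (6T7, order 24), (C_3 x C_3) : C_4 (6T10, order 36), PSL(2,5) (6T12, order 60), A_6 (6T15, order 360). By Dedekind's theorem, for a prime p not dividing disc(f) the degrees of the irreducible factors of f mod p form the cycle type of an element of G. Factoring f modulo the 79 such primes p <= 419 (skipping 2, 23, which divide the discriminant), each new pattern first appears at: mod 3: f = (x^3 + x^2 + 2x + 1)(x^3 + 2x^2 + 2x + 2), pattern 3+3; mod 5: f = (x^2 + 3)(x^4 + 2x^2 + 3), pattern 4+2; mod 19: f = (x + 5)(x + 14)(x^2 + 9x + 15)(x^2 + 10x + 15), pattern 2+2+1+1; mod 223: f = (x + 16)(x + 57)(x + 78)(x + 145)(x + 166)(x + 207), pattern 1+1+1+1+1+1. No other pattern occurs in this range, so the set of observed cycle types is {3+3, 4+2, 2+2+1+1, 1+1+1+1+1+1}. The candidates containing elements of all these cycle types are S_4 (6T7) of order 24, (C_3 x C_3) : C_4 (6T10) of order 36, A_6 (6T15) of order 360; the others are excluded. The observed types are precisely the cycle types that occur in S_4 (6T7). Each of the other remaining candidates has further cycle types, and by the Chebotarev density theorem the matching factorization patterns would occur for a proportion of primes equal to their share of the group: (C_3 x C_3) : C_4 (6T10) additionally contains elements of type 3+1+1+1 (4 of its 36 elements, about 11% of primes); A_6 (6T15) additionally contains elements of type 5+1, 3+1+1+1 (184 of its 360 elements, about 51% of primes). None of the 79 primes tested shows any such pattern (for each of these groups the chance of that is below 10^-4), which rules them out. Hence G = S_4 (6T7), of order 24.

6T7: S_4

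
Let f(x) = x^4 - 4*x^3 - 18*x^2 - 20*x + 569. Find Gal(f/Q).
The polynomial is an irreducible quartic over Q and its discriminant is 12230590464 = 110592^2, a perfect square, so the Galois group is contained in A_4. The resolvent cubic y^3 + 18*y^2 - 2196*y - 50472 is irreducible over Q. An irreducible resolvent with square discriminant gives A_4.

A_4 (order 12)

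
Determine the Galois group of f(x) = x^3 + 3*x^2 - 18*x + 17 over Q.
The polynomial is an irreducible cubic over Q and its discriminant is 81 = 9^2, a perfect square. For an irreducible cubic, a square discriminant forces the Galois group to be A_3, the cyclic group of order 3.

C_3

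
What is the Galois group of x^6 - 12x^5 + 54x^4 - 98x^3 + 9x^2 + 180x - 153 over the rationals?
A_4 (order 12)

The polynomial f is an irreducible sextic over Q, so G = Gal(f/Q) is one of the 16 transitive subgroups 6T1, ..., 6T16 of S_6. The discriminant of f is 19050624576 = 138024^2, a perfect square, so G is contained in A_6. The transitive groups of degree 6 contained in A_6 are: A_4 (6T4, order 12), S_4 (6T7, order 24), (C_3 x C_3) : C_4 (6T10, order 36), PSL(2,5) (6T12, order 60), A_6 (6T15, order 360). By Dedekind's theorem, for a prime p not dividing disc(f) the degrees of the irreducible factors of f mod p form the cycle type of an element of G. Factoring f modulo the 33 such primes p <= 151 (skipping 2, 3, 71, which divide the discriminant), each new pattern first appears at: mod 5: f = (x^3 + 3x + 2)(x^3 + 3x^2 + x + 1), pattern 3+3; mod 17: f = (x)(x + 4)(x^2 + 2x + 15)(x^2 + 16x + 3), pattern 2+2+1+1. No other pattern occurs in this range, so the set of observed cycle types is {3+3, 2+2+1+1}. The candidates containing elements of all these cycle types are A_4 (6T4) of order 12, S_4 (6T7) of order 24, (C_3 x C_3) : C_4 (6T10) of order 36, PSL(2,5) (6T12) of order 60, A_6 (6T15) of order 360; the others are excluded. The observed types are precisely the cycle types that occur in A_4 (6T4) (apart from the identity). Each of the other remaining candidates has further cycle types, and by the Chebotarev density theorem the matching factorization patterns would occur for a proportion of primes equal to their share of the group: S_4 (6T7) additionally contains elements of type 4+2 (6 of its 24 elements, about 25% of primes); (C_3 x C_3) : C_4 (6T10) additionally contains elements of type 4+2, 3+1+1+1 (22 of its 36 elements, about 61% of primes); PSL(2,5) (6T12) additionally contains elements of type 5+1 (24 of its 60 elements, about 40% of primes); A_6 (6T15) additionally contains elements of type 5+1, 4+2, 3+1+1+1 (274 of its 360 elements, about 76% of primes). None of the 33 primes tested shows any such pattern (for each of these groups the chance of that is below 10^-4), which rules them out. Hence G = A_4 (6T4), of order 12.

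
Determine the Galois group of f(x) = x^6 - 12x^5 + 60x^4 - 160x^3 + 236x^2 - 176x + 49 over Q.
The polynomial f is an irreducible sextic over Q, so G = Gal(f/Q) is one of the 16 transitive subgroups 6T1, ..., 6T16 of S_6. The discriminant of f is -3356224, which is not a perfect square, so G is not contained in A_6. The transitive groups of degree 6 not contained in A_6 are: C_6 (6T1, order 6), S_3 (6T2, order 6), D_6 (6T3, order 12), C_3 x S_3 (6T5, order 18), A_4 x C_2 (6T6, order 24), S_4 (6T8, order 24), S_3 x S_3 (6T9, order 36), S_4 x C_2 (6T11, order 48), (S_3 x S_3) : C_2 (6T13, order 72), PGL(2,5) (6T14, order 120), S_6 (6T16, order 720). By Dedekind's theorem, for a prime p not dividing disc(f) the degrees of the irreducible factors of f mod p form the cycle type of an element of G. Factoring f modulo the 67 such primes p <= 347 (skipping 2, 229, which divide the discriminant), each new pattern first appears at: mod 3: f = (x^6 + 2x^3 + 2x^2 + x + 1), pattern 6; mod 5: f = (x^3 + x^2 + x + 3)(x^3 + 2x^2 + 2x + 3), pattern 3+3; mod 7: f = (x)(x + 3)(x^4 + 6x^3 + x + 2), pattern 4+1+1; mod 13: f = (x^2 + 9x + 9)(x^4 + 5x^3 + 6x^2 + x + 4), pattern 4+2; mod 23: f = (x^2 + x + 12)(x^2 + 14x + 9)(x^2 + 19x + 16), pattern 2+2+2; mod 29: f = (x + 8)(x + 17)(x^2 + 24x + 13)(x^2 + 26x + 9), pattern 2+2+1+1; mod 193: f = (x + 4)(x + 42)(x + 92)(x + 97)(x + 147)(x + 185), pattern 1+1+1+1+1+1; mod 347: f = (x + 1)(x + 149)(x + 194)(x + 342)(x^2 + 343x + 259), pattern 2+1+1+1+1. No other pattern occurs in this range, so the set of observed cycle types is {6, 3+3, 4+1+1, 4+2, 2+2+2, 2+2+1+1, 1+1+1+1+1+1, 2+1+1+1+1}. The candidates containing elements of all these cycle types are S_4 x C_2 (6T11) of order 48, S_6 (6T16) of order 720; the others are excluded. The observed types are precisely the cycle types that occur in S_4 x C_2 (6T11). Each of the other remaining candidates has further cycle types, and by the Chebotarev density theorem the matching factorization patterns would occur for a proportion of primes equal to their share of the group: S_6 (6T16) additionally contains elements of type 5+1, 3+2+1, 3+1+1+1 (304 of its 720 elements, about 42% of primes). None of the 67 primes tested shows any such pattern (for each of these groups the chance of that is below 10^-4), which rules them out. Hence G = S_4 x C_2 (6T11), of order 48.

S_4 x C_2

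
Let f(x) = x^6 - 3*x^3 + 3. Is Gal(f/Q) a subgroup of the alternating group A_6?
The polynomial is irreducible of degree 6 over Q. Its discriminant is -177147, which is not a perfect square. A Galois group lies in the alternating group exactly when the discriminant is a square in Q, so the Galois group (C_3 x S_3) is not contained in A_6.

No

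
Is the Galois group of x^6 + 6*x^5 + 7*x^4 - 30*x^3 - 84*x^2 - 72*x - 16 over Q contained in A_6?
Yes

The polynomial is irreducible of degree 6 over Q. Its discriminant is 454513278976 = 674176^2, a perfect square. A Galois group lies in the alternating group exactly when the discriminant is a square in Q, so the Galois group (S_4) is contained in A_6.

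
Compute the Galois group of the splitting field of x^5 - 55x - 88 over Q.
A_5 (also written A5)

The polynomial f is an irreducible quintic over Q, so G = Gal(f/Q) is a transitive subgroup of S_5: one of C_5 (5T1, order 5), D_5 (5T2, order 10), F_20 (5T3, order 20), A_5 (5T4, order 60) or S_5 (5T5, order 120). The discriminant of f is 58564000000 = 242000^2, a perfect square, so G is contained in A_5. The transitive groups of degree 5 contained in A_5 are: C_5 (5T1, order 5), D_5 (5T2, order 10), A_5 (5T4, order 60). By Dedekind's theorem, for a prime p not dividing disc(f) the degrees of the irreducible factors of f mod p form the cycle type of an element of G. Factoring f modulo the 3 such primes p <= 13 (skipping 2, 5, 11, which divide the discriminant), each new pattern first appears at: mod 3: f = (x^5 + 2x + 2), pattern 5; mod 13: f = (x + 5)(x + 7)(x^3 + x^2 + 5x + 9), pattern 3+1+1. No other pattern occurs in this range, so the set of observed cycle types is {5, 3+1+1}. Among the candidates above, the only group containing elements of all these cycle types is A_5 (5T4) — each of C_5 (5T1), D_5 (5T2) lacks at least one of them. Hence G = A_5 (5T4), of order 60.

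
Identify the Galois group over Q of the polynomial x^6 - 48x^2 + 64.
6T6: A_4 x C_2

The polynomial f is an irreducible sextic over Q, so G = Gal(f/Q) is one of the 16 transitive subgroups 6T1, ..., 6T16 of S_6. The discriminant of f is -450868486864896, which is not a perfect square, so G is not contained in A_6. The transitive groups of degree 6 not contained in A_6 are: C_6 (6T1, order 6), S_3 (6T2, order 6), D_6 (6T3, order 12), C_3 x S_3 (6T5, order 18), A_4 x C_2 (6T6, order 24), S_4 (6T8, order 24), S_3 x S_3 (6T9, order 36), S_4 x C_2 (6T11, order 48), (S_3 x S_3) : C_2 (6T13, order 72), PGL(2,5) (6T14, order 120), S_6 (6T16, order 720). By Dedekind's theorem, for a prime p not dividing disc(f) the degrees of the irreducible factors of f mod p form the cycle type of an element of G. Factoring f modulo the 33 such primes p <= 149 (skipping 2, 3, which divide the discriminant), each new pattern first appears at: mod 5: f = (x^3 + x^2 + 3x + 1)(x^3 + 4x^2 + 3x + 4), pattern 3+3; mod 7: f = (x^6 + x^2 + 1), pattern 6; mod 17: f = (x + 1)(x + 16)(x^2 + 6)(x^2 + 12), pattern 2+2+1+1; mod 19: f = (x + 3)(x + 6)(x + 13)(x + 16)(x^2 + 7), pattern 2+1+1+1+1; mod 71: f = (x^2 + 29)(x^2 + 49)(x^2 + 64), pattern 2+2+2. No other pattern occurs in this range, so the set of observed cycle types is {3+3, 6, 2+2+1+1, 2+1+1+1+1, 2+2+2}. The candidates containing elements of all these cycle types are A_4 x C_2 (6T6) of order 24, S_4 x C_2 (6T11) of order 48, (S_3 x S_3) : C_2 (6T13) of order 72, S_6 (6T16) of order 720; the others are excluded. The observed types are precisely the cycle types that occur in A_4 x C_2 (6T6) (apart from the identity). Each of the other remaining candidates has further cycle types, and by the Chebotarev density theorem the matching factorization patterns would occur for a proportion of primes equal to their share of the group: S_4 x C_2 (6T11) additionally contains elements of type 4+2, 4+1+1 (12 of its 48 elements, about 25% of primes); (S_3 x S_3) : C_2 (6T13) additionally contains elements of type 4+2, 3+2+1, 3+1+1+1 (34 of its 72 elements, about 47% of primes); S_6 (6T16) additionally contains elements of type 5+1, 4+2, 4+1+1, 3+2+1, 3+1+1+1 (484 of its 720 elements, about 67% of primes). None of the 33 primes tested shows any such pattern (for each of these groups the chance of that is below 10^-4), which rules them out. Hence G = A_4 x C_2 (6T6), of order 24.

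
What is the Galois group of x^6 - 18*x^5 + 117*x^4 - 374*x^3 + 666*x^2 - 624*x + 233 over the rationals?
The polynomial f is an irreducible sextic over Q, so G = Gal(f/Q) is one of the 16 transitive subgroups 6T1, ..., 6T16 of S_6. The discriminant of f is -30366624190464, which is not a perfect square, so G is not contained in A_6. The transitive groups of degree 6 not contained in A_6 are: C_6 (6T1, order 6), S_3 (6T2, order 6), D_6 (6T3, order 12), C_3 x S_3 (6T5, order 18), A_4 x C_2 (6T6, order 24), S_4 (6T8, order 24), S_3 x S_3 (6T9, order 36), S_4 x C_2 (6T11, order 48), (S_3 x S_3) : C_2 (6T13, order 72), PGL(2,5) (6T14, order 120), S_6 (6T16, order 720). By Dedekind's theorem, for a prime p not dividing disc(f) the degrees of the irreducible factors of f mod p form the cycle type of an element of G. Factoring f modulo the 33 such primes p <= 149 (skipping 2, 3, which divide the discriminant), each new pattern first appears at: mod 5: f = (x^3 + 3x^2 + 2x + 3)(x^3 + 4x^2 + 3x + 1), pattern 3+3; mod 7: f = (x^6 + 3x^5 + 5x^4 + 4x^3 + x^2 + 6x + 2), pattern 6; mod 17: f = (x + 7)(x + 15)(x^2 + 3x + 12)(x^2 + 8x + 6), pattern 2+2+1+1; mod 19: f = (x + 1)(x + 7)(x + 11)(x + 12)(x^2 + 8x + 2), pattern 2+1+1+1+1; mod 71: f = (x^2 + 5x + 42)(x^2 + 15x + 41)(x^2 + 33x + 9), pattern 2+2+2. No other pattern occurs in this range, so the set of observed cycle types is {3+3, 6, 2+2+1+1, 2+1+1+1+1, 2+2+2}. The candidates containing elements of all these cycle types are A_4 x C_2 (6T6) of order 24, S_4 x C_2 (6T11) of order 48, (S_3 x S_3) : C_2 (6T13) of order 72, S_6 (6T16) of order 720; the others are excluded. The observed types are precisely the cycle types that occur in A_4 x C_2 (6T6) (apart from the identity). Each of the other remaining candidates has further cycle types, and by the Chebotarev density theorem the matching factorization patterns would occur for a proportion of primes equal to their share of the group: S_4 x C_2 (6T11) additionally contains elements of type 4+2, 4+1+1 (12 of its 48 elements, about 25% of primes); (S_3 x S_3) : C_2 (6T13) additionally contains elements of type 4+2, 3+2+1, 3+1+1+1 (34 of its 72 elements, about 47% of primes); S_6 (6T16) additionally contains elements of type 5+1, 4+2, 4+1+1, 3+2+1, 3+1+1+1 (484 of its 720 elements, about 67% of primes). None of the 33 primes tested shows any such pattern (for each of these groups the chance of that is below 10^-4), which rules them out. Hence G = A_4 x C_2 (6T6), of order 24.

A_4 x C_2 (also written A4xC2)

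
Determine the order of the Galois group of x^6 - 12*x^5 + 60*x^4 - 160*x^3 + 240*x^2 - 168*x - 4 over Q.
The degree of the splitting field over Q equals the order of the Galois group, so first determine the group. The polynomial f is an irreducible sextic over Q, so G = Gal(f/Q) is one of the 16 transitive subgroups 6T1, ..., 6T16 of S_6. The discriminant of f is 746496000000 = 864000^2, a perfect square, so G is contained in A_6. The transitive groups of degree 6 contained in A_6 are: A_4 (6T4, order 12), S_4 (6T7, order 24), (C_3 x C_3) : C_4 (6T10, order 36), PSL(2,5) (6T12, order 60), A_6 (6T15, order 360). By Dedekind's theorem, for a prime p not dividing disc(f) the degrees of the irreducible factors of f mod p form the cycle type of an element of G. Factoring f modulo the 6 such primes p <= 23 (skipping 2, 3, 5, which divide the discriminant), each new pattern first appears at: mod 7: f = (x + 1)(x^5 + x^4 + 3x^3 + 5x^2 + 4x + 3), pattern 5+1; mod 23: f = (x + 5)(x + 10)(x + 19)(x^3 + x + 6), pattern 3+1+1+1. No other pattern occurs in this range, so the set of observed cycle types is {5+1, 3+1+1+1}. Among the candidates above, the only group containing elements of all these cycle types is A_6 (6T15) — each of A_4 (6T4), S_4 (6T7), (C_3 x C_3) : C_4 (6T10), PSL(2,5) (6T12) lacks at least one of them. Hence G = A_6 (6T15), of order 360. The Galois group A_6 (6T15) has order 360, so the splitting field has degree 360 over Q.

360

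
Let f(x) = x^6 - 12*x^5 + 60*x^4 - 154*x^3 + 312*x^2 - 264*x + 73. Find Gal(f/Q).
6T2: S_3

The polynomial f is an irreducible sextic over Q, so G = Gal(f/Q) is one of the 16 transitive subgroups 6T1, ..., 6T16 of S_6. The discriminant of f is -941328478973952, which is not a perfect square, so G is not contained in A_6. The transitive groups of degree 6 not contained in A_6 are: C_6 (6T1, order 6), S_3 (6T2, order 6), D_6 (6T3, order 12), C_3 x S_3 (6T5, order 18), A_4 x C_2 (6T6, order 24), S_4 (6T8, order 24), S_3 x S_3 (6T9, order 36), S_4 x C_2 (6T11, order 48), (S_3 x S_3) : C_2 (6T13, order 72), PGL(2,5) (6T14, order 120), S_6 (6T16, order 720). By Dedekind's theorem, for a prime p not dividing disc(f) the degrees of the irreducible factors of f mod p form the cycle type of an element of G. Factoring f modulo the 23 such primes p <= 103 (skipping 2, 3, 17, 67, which divide the discriminant), each new pattern first appears at: mod 5: f = (x^2 + 3)(x^2 + x + 2)(x^2 + 2x + 3), pattern 2+2+2; mod 7: f = (x^3 + x^2 + 3)(x^3 + x^2 + 3x + 1), pattern 3+3; mod 61: f = (x + 19)(x + 26)(x + 41)(x + 44)(x + 46)(x + 56), pattern 1+1+1+1+1+1. No other pattern occurs in this range, so the set of observed cycle types is {2+2+2, 3+3, 1+1+1+1+1+1}. The candidates containing elements of all these cycle types are C_6 (6T1) of order 6, S_3 (6T2) of order 6, D_6 (6T3) of order 12, C_3 x S_3 (6T5) of order 18, A_4 x C_2 (6T6) of order 24, S_4 (6T8) of order 24, S_3 x S_3 (6T9) of order 36, S_4 x C_2 (6T11) of order 48, (S_3 x S_3) : C_2 (6T13) of order 72, PGL(2,5) (6T14) of order 120, S_6 (6T16) of order 720; the others are excluded. The observed types are precisely the cycle types that occur in S_3 (6T2). Each of the other remaining candidates has further cycle types, and by the Chebotarev density theorem the matching factorization patterns would occur for a proportion of primes equal to their share of the group: C_6 (6T1) additionally contains elements of type 6 (2 of its 6 elements, about 33% of primes); D_6 (6T3) additionally contains elements of type 6, 2+2+1+1 (5 of its 12 elements, about 42% of primes); C_3 x S_3 (6T5) additionally contains elements of type 6, 3+1+1+1 (10 of its 18 elements, about 56% of primes); A_4 x C_2 (6T6) additionally contains elements of type 6, 2+2+1+1, 2+1+1+1+1 (14 of its 24 elements, about 58% of primes); S_4 (6T8) additionally contains elements of type 4+1+1, 2+2+1+1 (9 of its 24 elements, about 38% of primes); S_3 x S_3 (6T9) additionally contains elements of type 6, 3+1+1+1, 2+2+1+1 (25 of its 36 elements, about 69% of primes); S_4 x C_2 (6T11) additionally contains elements of type 6, 4+2, 4+1+1, 2+2+1+1, 2+1+1+1+1 (32 of its 48 elements, about 67% of primes); (S_3 x S_3) : C_2 (6T13) additionally contains elements of type 6, 4+2, 3+2+1, 3+1+1+1, 2+2+1+1, 2+1+1+1+1 (61 of its 72 elements, about 85% of primes); PGL(2,5) (6T14) additionally contains elements of type 6, 5+1, 4+1+1, 2+2+1+1 (89 of its 120 elements, about 74% of primes); S_6 (6T16) additionally contains elements of type 6, 5+1, 4+2, 4+1+1, 3+2+1, 3+1+1+1, 2+2+1+1, 2+1+1+1+1 (664 of its 720 elements, about 92% of primes). None of the 23 primes tested shows any such pattern (for each of these groups the chance of that is below 10^-4), which rules them out. Hence G = S_3 (6T2), of order 6.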